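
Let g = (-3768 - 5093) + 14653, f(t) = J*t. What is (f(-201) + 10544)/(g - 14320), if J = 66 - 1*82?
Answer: -860/533 ≈ -1.6135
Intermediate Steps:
J = -16 (J = 66 - 82 = -16)
f(t) = -16*t
g = 5792 (g = -8861 + 14653 = 5792)
(f(-201) + 10544)/(g - 14320) = (-16*(-201) + 10544)/(5792 - 14320) = (3216 + 10544)/(-8528) = 13760*(-1/8528) = -860/533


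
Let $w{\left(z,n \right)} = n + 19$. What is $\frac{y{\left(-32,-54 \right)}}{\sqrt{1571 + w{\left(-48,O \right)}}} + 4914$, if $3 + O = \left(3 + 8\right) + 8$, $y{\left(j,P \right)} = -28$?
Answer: $4914 - \frac{14 \sqrt{1606}}{803} \approx 4913.3$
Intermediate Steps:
$O = 16$ ($O = -3 + \left(\left(3 + 8\right) + 8\right) = -3 + \left(11 + 8\right) = -3 + 19 = 16$)
$w{\left(z,n \right)} = 19 + n$
$\frac{y{\left(-32,-54 \right)}}{\sqrt{1571 + w{\left(-48,O \right)}}} + 4914 = - \frac{28}{\sqrt{1571 + \left(19 + 16\right)}} + 4914 = - \frac{28}{\sqrt{1571 + 35}} + 4914 = - \frac{28}{\sqrt{1606}} + 4914 = - 28 \frac{\sqrt{1606}}{1606} + 4914 = - \frac{14 \sqrt{1606}}{803} + 4914 = 4914 - \frac{14 \sqrt{1606}}{803}$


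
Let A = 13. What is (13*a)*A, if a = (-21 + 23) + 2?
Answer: 676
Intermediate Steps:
a = 4 (a = 2 + 2 = 4)
(13*a)*A = (13*4)*13 = 52*13 = 676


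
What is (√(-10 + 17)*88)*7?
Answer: 616*√7 ≈ 1629.8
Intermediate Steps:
(√(-10 + 17)*88)*7 = (√7*88)*7 = (88*√7)*7 = 616*√7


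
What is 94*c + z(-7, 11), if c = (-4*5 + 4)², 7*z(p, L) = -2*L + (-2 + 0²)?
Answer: 168424/7 ≈ 24061.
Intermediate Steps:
z(p, L) = -2/7 - 2*L/7 (z(p, L) = (-2*L + (-2 + 0²))/7 = (-2*L + (-2 + 0))/7 = (-2*L - 2)/7 = (-2 - 2*L)/7 = -2/7 - 2*L/7)
c = 256 (c = (-20 + 4)² = (-16)² = 256)
94*c + z(-7, 11) = 94*256 + (-2/7 - 2/7*11) = 24064 + (-2/7 - 22/7) = 24064 - 24/7 = 168424/7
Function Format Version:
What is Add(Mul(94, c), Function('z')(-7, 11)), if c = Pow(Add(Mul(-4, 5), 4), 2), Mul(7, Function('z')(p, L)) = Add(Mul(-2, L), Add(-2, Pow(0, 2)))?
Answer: Rational(168424, 7) ≈ 24061.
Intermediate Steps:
Function('z')(p, L) = Add(Rational(-2, 7), Mul(Rational(-2, 7), L)) (Function('z')(p, L) = Mul(Rational(1, 7), Add(Mul(-2, L), Add(-2, Pow(0, 2)))) = Mul(Rational(1, 7), Add(Mul(-2, L), Add(-2, 0))) = Mul(Rational(1, 7), Add(Mul(-2, L), -2)) = Mul(Rational(1, 7), Add(-2, Mul(-2, L))) = Add(Rational(-2, 7), Mul(Rational(-2, 7), L)))
c = 256 (c = Pow(Add(-20, 4), 2) = Pow(-16, 2) = 256)
Add(Mul(94, c), Function('z')(-7, 11)) = Add(Mul(94, 256), Add(Rational(-2, 7), Mul(Rational(-2, 7), 11))) = Add(24064, Add(Rational(-2, 7), Rational(-22, 7))) = Add(24064, Rational(-24, 7)) = Rational(168424, 7)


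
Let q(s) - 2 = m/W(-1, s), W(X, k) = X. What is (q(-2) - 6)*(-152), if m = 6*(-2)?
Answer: -1216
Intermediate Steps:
m = -12
q(s) = 14 (q(s) = 2 - 12/(-1) = 2 - 12*(-1) = 2 + 12 = 14)
(q(-2) - 6)*(-152) = (14 - 6)*(-152) = 8*(-152) = -1216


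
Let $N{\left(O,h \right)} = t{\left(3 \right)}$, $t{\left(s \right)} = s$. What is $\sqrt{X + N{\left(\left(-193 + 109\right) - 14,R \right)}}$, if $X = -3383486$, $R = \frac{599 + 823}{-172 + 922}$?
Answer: $i \sqrt{3383483} \approx 1839.4 i$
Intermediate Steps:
$R = \frac{237}{125}$ ($R = \frac{1422}{750} = 1422 \cdot \frac{1}{750} = \frac{237}{125} \approx 1.896$)
$N{\left(O,h \right)} = 3$
$\sqrt{X + N{\left(\left(-193 + 109\right) - 14,R \right)}} = \sqrt{-3383486 + 3} = \sqrt{-3383483} = i \sqrt{3383483}$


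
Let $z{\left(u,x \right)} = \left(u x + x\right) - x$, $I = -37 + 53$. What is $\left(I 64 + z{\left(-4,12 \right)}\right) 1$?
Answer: $976$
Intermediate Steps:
$I = 16$
$z{\left(u,x \right)} = u x$ ($z{\left(u,x \right)} = \left(x + u x\right) - x = u x$)
$\left(I 64 + z{\left(-4,12 \right)}\right) 1 = \left(16 \cdot 64 - 48\right) 1 = \left(1024 - 48\right) 1 = 976 \cdot 1 = 976$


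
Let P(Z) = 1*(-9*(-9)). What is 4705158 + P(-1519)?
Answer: 4705239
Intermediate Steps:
P(Z) = 81 (P(Z) = 1*81 = 81)
4705158 + P(-1519) = 4705158 + 81 = 4705239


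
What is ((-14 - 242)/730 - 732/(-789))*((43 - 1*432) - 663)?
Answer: -221584/365 ≈ -607.08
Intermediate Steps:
((-14 - 242)/730 - 732/(-789))*((43 - 1*432) - 663) = (-256*1/730 - 732*(-1/789))*((43 - 432) - 663) = (-128/365 + 244/263)*(-389 - 663) = (55396/95995)*(-1052) = -221584/365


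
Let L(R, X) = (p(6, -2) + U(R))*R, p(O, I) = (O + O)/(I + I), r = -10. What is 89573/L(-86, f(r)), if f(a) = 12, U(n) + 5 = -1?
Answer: 89573/774 ≈ 115.73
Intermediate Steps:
U(n) = -6 (U(n) = -5 - 1 = -6)
p(O, I) = O/I (p(O, I) = (2*O)/((2*I)) = (2*O)*(1/(2*I)) = O/I)
L(R, X) = -9*R (L(R, X) = (6/(-2) - 6)*R = (6*(-1/2) - 6)*R = (-3 - 6)*R = -9*R)
89573/L(-86, f(r)) = 89573/((-9*(-86))) = 89573/774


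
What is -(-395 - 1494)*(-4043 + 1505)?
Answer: -4794282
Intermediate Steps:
-(-395 - 1494)*(-4043 + 1505) = -(-1889)*(-2538) = -1*4794282 = -4794282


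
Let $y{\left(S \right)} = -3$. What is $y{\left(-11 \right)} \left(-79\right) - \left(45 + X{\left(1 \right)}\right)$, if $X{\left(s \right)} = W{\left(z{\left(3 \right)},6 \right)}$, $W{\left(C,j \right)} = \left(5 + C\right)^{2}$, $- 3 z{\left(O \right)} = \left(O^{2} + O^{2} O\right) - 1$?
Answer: $\frac{1328}{9} \approx 147.56$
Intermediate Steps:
$z{\left(O \right)} = \frac{1}{3} - \frac{O^{2}}{3} - \frac{O^{3}}{3}$ ($z{\left(O \right)} = - \frac{\left(O^{2} + O^{2} O\right) - 1}{3} = - \frac{\left(O^{2} + O^{3}\right) - 1}{3} = - \frac{-1 + O^{2} + O^{3}}{3} = \frac{1}{3} - \frac{O^{2}}{3} - \frac{O^{3}}{3}$)
$X{\left(s \right)} = \frac{400}{9}$ ($X{\left(s \right)} = \left(5 - \left(- \frac{1}{3} + 3 + 9\right)\right)^{2} = \left(5 - \frac{35}{3}\right)^{2} = \left(- \frac{20}{3}\right)^{2} = \frac{400}{9}$)
$y{\left(-11 \right)} \left(-79\right) - \left(45 + X{\left(1 \right)}\right) = \left(-3\right) \left(-79\right) - \frac{805}{9} = 237 - \frac{805}{9} = \frac{1328}{9}$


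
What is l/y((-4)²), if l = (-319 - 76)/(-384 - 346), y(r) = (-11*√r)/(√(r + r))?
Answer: -79*√2/1606 ≈ -0.069566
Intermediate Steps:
y(r) = -11*√2/2 (y(r) = (-11*√r)/(√(2*r)) = (-11*√r)/((√2*√r)) = (-11*√r)*(√2/(2*√r)) = -11*√2/2)
l = 79/146 (l = -395/(-730) = -395*(-1/730) = 79/146 ≈ 0.54110)
l/y((-4)²) = 79/(146*((-11*√2/2))) = 79*(-√2/11)/146 = -79*√2/1606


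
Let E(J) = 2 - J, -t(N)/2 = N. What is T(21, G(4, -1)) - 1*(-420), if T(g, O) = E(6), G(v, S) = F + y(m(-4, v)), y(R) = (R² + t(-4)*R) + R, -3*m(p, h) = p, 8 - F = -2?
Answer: 416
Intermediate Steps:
F = 10 (F = 8 - 1*(-2) = 8 + 2 = 10)
m(p, h) = -p/3
t(N) = -2*N
y(R) = R² + 9*R (y(R) = (R² + (-2*(-4))*R) + R = (R² + 8*R) + R = R² + 9*R)
G(v, S) = 214/9 (G(v, S) = 10 + (-⅓*(-4))*(9 - ⅓*(-4)) = 10 + 4*(9 + 4/3)/3 = 10 + (4/3)*(31/3) = 10 + 124/9 = 214/9)
T(g, O) = -4 (T(g, O) = 2 - 1*6 = 2 - 6 = -4)
T(21, G(4, -1)) - 1*(-420) = -4 - 1*(-420) = -4 + 420 = 416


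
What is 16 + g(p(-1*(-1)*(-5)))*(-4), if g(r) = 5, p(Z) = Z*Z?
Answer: -4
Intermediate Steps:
p(Z) = Z²
16 + g(p(-1*(-1)*(-5)))*(-4) = 16 + 5*(-4) = 16 - 20 = -4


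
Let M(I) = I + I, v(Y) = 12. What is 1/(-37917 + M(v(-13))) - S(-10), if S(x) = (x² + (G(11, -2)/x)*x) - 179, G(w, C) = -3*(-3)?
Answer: 2652509/37893 ≈ 70.000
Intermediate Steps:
G(w, C) = 9
M(I) = 2*I
S(x) = -170 + x² (S(x) = (x² + (9/x)*x) - 179 = (x² + 9) - 179 = (9 + x²) - 179 = -170 + x²)
1/(-37917 + M(v(-13))) - S(-10) = 1/(-37917 + 2*12) - (-170 + (-10)²) = 1/(-37917 + 24) - (-170 + 100) = 1/(-37893) - 1*(-70) = -1/37893 + 70 = 2652509/37893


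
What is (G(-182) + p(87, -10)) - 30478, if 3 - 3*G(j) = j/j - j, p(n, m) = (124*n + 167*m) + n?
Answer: -21333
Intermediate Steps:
p(n, m) = 125*n + 167*m
G(j) = ⅔ + j/3 (G(j) = 1 - (j/j - j)/3 = 1 - (1 - j)/3 = 1 + (-⅓ + j/3) = ⅔ + j/3)
(G(-182) + p(87, -10)) - 30478 = ((⅔ + (⅓)*(-182)) + (125*87 + 167*(-10))) - 30478 = ((⅔ - 182/3) + (10875 - 1670)) - 30478 = (-60 + 9205) - 30478 = 9145 - 30478 = -21333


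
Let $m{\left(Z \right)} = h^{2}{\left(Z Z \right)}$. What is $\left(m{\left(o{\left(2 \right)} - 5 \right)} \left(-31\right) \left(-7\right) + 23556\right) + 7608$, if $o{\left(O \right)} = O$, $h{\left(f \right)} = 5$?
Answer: $36589$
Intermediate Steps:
$m{\left(Z \right)} = 25$ ($m{\left(Z \right)} = 5^{2} = 25$)
$\left(m{\left(o{\left(2 \right)} - 5 \right)} \left(-31\right) \left(-7\right) + 23556\right) + 7608 = \left(25 \left(-31\right) \left(-7\right) + 23556\right) + 7608 = \left(\left(-775\right) \left(-7\right) + 23556\right) + 7608 = \left(5425 + 23556\right) + 7608 = 28981 + 7608 = 36589$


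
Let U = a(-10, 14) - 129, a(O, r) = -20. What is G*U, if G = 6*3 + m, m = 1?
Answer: -2831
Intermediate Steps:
G = 19 (G = 6*3 + 1 = 18 + 1 = 19)
U = -149 (U = -20 - 129 = -149)
G*U = 19*(-149) = -2831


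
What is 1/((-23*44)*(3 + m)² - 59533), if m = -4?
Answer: -1/60545 ≈ -1.6517e-5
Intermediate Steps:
1/((-23*44)*(3 + m)² - 59533) = 1/((-23*44)*(3 - 4)² - 59533) = 1/(-1012*(-1)² - 59533) = 1/(-1012*1 - 59533) = 1/(-1012 - 59533) = 1/(-60545) = -1/60545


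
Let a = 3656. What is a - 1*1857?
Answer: 1799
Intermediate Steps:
a - 1*1857 = 3656 - 1*1857 = 3656 - 1857 = 1799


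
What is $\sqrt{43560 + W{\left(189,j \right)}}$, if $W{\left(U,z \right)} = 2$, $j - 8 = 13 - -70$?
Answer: $\sqrt{43562} \approx 208.72$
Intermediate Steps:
$j = 91$ ($j = 8 + \left(13 - -70\right) = 8 + \left(13 + 70\right) = 8 + 83 = 91$)
$\sqrt{43560 + W{\left(189,j \right)}} = \sqrt{43560 + 2} = \sqrt{43562}$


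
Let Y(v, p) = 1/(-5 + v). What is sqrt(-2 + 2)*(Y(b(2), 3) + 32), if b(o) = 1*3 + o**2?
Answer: 0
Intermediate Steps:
b(o) = 3 + o**2
sqrt(-2 + 2)*(Y(b(2), 3) + 32) = sqrt(-2 + 2)*(1/(-5 + (3 + 2**2)) + 32) = sqrt(0)*(1/(-5 + (3 + 4)) + 32) = 0*(1/(-5 + 7) + 32) = 0*(1/2 + 32) = 0*(65/2) = 0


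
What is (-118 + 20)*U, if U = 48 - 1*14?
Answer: -3332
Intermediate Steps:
U = 34 (U = 48 - 14 = 34)
(-118 + 20)*U = (-118 + 20)*34 = -98*34 = -3332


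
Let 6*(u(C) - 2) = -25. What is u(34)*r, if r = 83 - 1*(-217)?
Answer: -650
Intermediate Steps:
r = 300 (r = 83 + 217 = 300)
u(C) = -13/6 (u(C) = 2 + (⅙)*(-25) = 2 - 25/6 = -13/6)
u(34)*r = -13/6*300 = -650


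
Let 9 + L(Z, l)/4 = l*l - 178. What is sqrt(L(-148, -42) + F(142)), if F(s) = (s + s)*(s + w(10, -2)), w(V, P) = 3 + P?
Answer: 2*sqrt(11730) ≈ 216.61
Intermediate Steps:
F(s) = 2*s*(1 + s) (F(s) = (s + s)*(s + (3 - 2)) = (2*s)*(s + 1) = (2*s)*(1 + s) = 2*s*(1 + s))
L(Z, l) = -748 + 4*l**2 (L(Z, l) = -36 + 4*(l*l - 178) = -36 + 4*(l**2 - 178) = -36 + 4*(-178 + l**2) = -36 + (-712 + 4*l**2) = -748 + 4*l**2)
sqrt(L(-148, -42) + F(142)) = sqrt((-748 + 4*(-42)**2) + 2*142*(1 + 142)) = sqrt((-748 + 4*1764) + 2*142*143) = sqrt((-748 + 7056) + 40612) = sqrt(6308 + 40612) = sqrt(46920) = 2*sqrt(11730)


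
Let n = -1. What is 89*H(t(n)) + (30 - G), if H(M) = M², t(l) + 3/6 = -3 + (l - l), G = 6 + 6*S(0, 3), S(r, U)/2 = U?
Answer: 4313/4 ≈ 1078.3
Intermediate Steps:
S(r, U) = 2*U
G = 42 (G = 6 + 6*(2*3) = 6 + 6*6 = 6 + 36 = 42)
t(l) = -7/2 (t(l) = -½ + (-3 + (l - l)) = -½ + (-3 + 0) = -½ - 3 = -7/2)
89*H(t(n)) + (30 - G) = 89*(-7/2)² + (30 - 1*42) = 89*(49/4) + (30 - 42) = 4361/4 - 12 = 4313/4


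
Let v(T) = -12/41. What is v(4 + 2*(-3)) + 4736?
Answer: 194164/41 ≈ 4735.7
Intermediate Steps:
v(T) = -12/41 (v(T) = -12*1/41 = -12/41)
v(4 + 2*(-3)) + 4736 = -12/41 + 4736 = 194164/41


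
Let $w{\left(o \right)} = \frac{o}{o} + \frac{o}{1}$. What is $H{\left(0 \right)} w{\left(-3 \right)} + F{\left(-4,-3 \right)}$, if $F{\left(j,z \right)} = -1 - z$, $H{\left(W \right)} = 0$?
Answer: $2$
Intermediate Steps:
$w{\left(o \right)} = 1 + o$ ($w{\left(o \right)} = 1 + o 1 = 1 + o$)
$H{\left(0 \right)} w{\left(-3 \right)} + F{\left(-4,-3 \right)} = 0 \left(1 - 3\right) - -2 = 0 \left(-2\right) + \left(-1 + 3\right) = 0 + 2 = 2$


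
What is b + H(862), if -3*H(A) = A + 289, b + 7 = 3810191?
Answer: 11429401/3 ≈ 3.8098e+6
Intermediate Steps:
b = 3810184 (b = -7 + 3810191 = 3810184)
H(A) = -289/3 - A/3 (H(A) = -(A + 289)/3 = -(289 + A)/3 = -289/3 - A/3)
b + H(862) = 3810184 + (-289/3 - 1/3*862) = 3810184 + (-289/3 - 862/3) = 3810184 - 1151/3 = 11429401/3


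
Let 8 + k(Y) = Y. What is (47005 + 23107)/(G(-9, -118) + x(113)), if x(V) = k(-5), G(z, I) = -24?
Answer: -70112/37 ≈ -1894.9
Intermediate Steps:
k(Y) = -8 + Y
x(V) = -13 (x(V) = -8 - 5 = -13)
(47005 + 23107)/(G(-9, -118) + x(113)) = (47005 + 23107)/(-24 - 13) = 70112/(-37) = 70112*(-1/37) = -70112/37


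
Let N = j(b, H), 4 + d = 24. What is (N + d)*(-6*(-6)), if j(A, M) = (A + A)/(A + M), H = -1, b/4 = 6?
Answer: 18288/23 ≈ 795.13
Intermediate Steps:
d = 20 (d = -4 + 24 = 20)
b = 24 (b = 4*6 = 24)
j(A, M) = 2*A/(A + M) (j(A, M) = (2*A)/(A + M) = 2*A/(A + M))
N = 48/23 (N = 2*24/(24 - 1) = 2*24/23 = 2*24*(1/23) = 48/23 ≈ 2.0870)
(N + d)*(-6*(-6)) = (48/23 + 20)*(-6*(-6)) = (508/23)*36 = 18288/23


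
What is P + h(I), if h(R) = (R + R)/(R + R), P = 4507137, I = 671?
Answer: 4507138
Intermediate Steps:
h(R) = 1 (h(R) = (2*R)/((2*R)) = (2*R)*(1/(2*R)) = 1)
P + h(I) = 4507137 + 1 = 4507138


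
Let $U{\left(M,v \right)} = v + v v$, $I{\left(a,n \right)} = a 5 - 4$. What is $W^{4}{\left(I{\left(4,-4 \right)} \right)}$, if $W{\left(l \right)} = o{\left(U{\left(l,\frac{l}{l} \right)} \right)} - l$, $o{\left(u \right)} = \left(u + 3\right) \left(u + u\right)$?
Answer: $256$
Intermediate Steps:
$I{\left(a,n \right)} = -4 + 5 a$ ($I{\left(a,n \right)} = 5 a - 4 = -4 + 5 a$)
$U{\left(M,v \right)} = v + v^{2}$
$o{\left(u \right)} = 2 u \left(3 + u\right)$ ($o{\left(u \right)} = \left(3 + u\right) 2 u = 2 u \left(3 + u\right)$)
$W{\left(l \right)} = 20 - l$ ($W{\left(l \right)} = 2 \frac{l}{l} \left(1 + \frac{l}{l}\right) \left(3 + \frac{l}{l} \left(1 + \frac{l}{l}\right)\right) - l = 2 \cdot 1 \left(1 + 1\right) \left(3 + 1 \left(1 + 1\right)\right) - l = 2 \cdot 1 \cdot 2 \left(3 + 1 \cdot 2\right) - l = 2 \cdot 2 \left(3 + 2\right) - l = 2 \cdot 2 \cdot 5 - l = 20 - l$)
$W^{4}{\left(I{\left(4,-4 \right)} \right)} = \left(20 - \left(-4 + 5 \cdot 4\right)\right)^{4} = \left(20 - \left(-4 + 20\right)\right)^{4} = \left(20 - 16\right)^{4} = 4^{4} = 256$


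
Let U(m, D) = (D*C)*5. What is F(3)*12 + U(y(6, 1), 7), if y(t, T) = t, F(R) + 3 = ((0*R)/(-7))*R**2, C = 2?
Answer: 34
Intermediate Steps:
F(R) = -3 (F(R) = -3 + ((0*R)/(-7))*R**2 = -3 + (0*(-1/7))*R**2 = -3 + 0*R**2 = -3 + 0 = -3)
U(m, D) = 10*D (U(m, D) = (D*2)*5 = (2*D)*5 = 10*D)
F(3)*12 + U(y(6, 1), 7) = -3*12 + 10*7 = -36 + 70 = 34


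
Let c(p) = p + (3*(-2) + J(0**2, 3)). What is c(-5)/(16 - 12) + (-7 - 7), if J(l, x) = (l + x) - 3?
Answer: -67/4 ≈ -16.750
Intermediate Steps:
J(l, x) = -3 + l + x
c(p) = -6 + p (c(p) = p + (3*(-2) + (-3 + 0**2 + 3)) = p + (-6 + (-3 + 0 + 3)) = p + (-6 + 0) = p - 6 = -6 + p)
c(-5)/(16 - 12) + (-7 - 7) = (-6 - 5)/(16 - 12) + (-7 - 7) = -11/4 - 14 = -67/4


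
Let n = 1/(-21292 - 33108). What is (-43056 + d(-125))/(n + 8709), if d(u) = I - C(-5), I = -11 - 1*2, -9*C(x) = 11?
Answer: -21085984000/4263926391 ≈ -4.9452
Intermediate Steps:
C(x) = -11/9 (C(x) = -⅑*11 = -11/9)
I = -13 (I = -11 - 2 = -13)
n = -1/54400 (n = 1/(-54400) = -1/54400 ≈ -1.8382e-5)
d(u) = -106/9 (d(u) = -13 - 1*(-11/9) = -13 + 11/9 = -106/9)
(-43056 + d(-125))/(n + 8709) = (-43056 - 106/9)/(-1/54400 + 8709) = -387610/(9*473769599/54400) = -387610/9*54400/473769599 = -21085984000/4263926391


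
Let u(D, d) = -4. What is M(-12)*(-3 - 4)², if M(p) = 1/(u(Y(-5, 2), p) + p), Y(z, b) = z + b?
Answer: -49/16 ≈ -3.0625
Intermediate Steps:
Y(z, b) = b + z
M(p) = 1/(-4 + p)
M(-12)*(-3 - 4)² = (-3 - 4)²/(-4 - 12) = (-7)²/(-16) = -1/16*49 = -49/16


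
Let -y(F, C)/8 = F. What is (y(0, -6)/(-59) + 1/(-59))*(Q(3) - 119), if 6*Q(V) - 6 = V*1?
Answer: 235/118 ≈ 1.9915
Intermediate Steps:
y(F, C) = -8*F
Q(V) = 1 + V/6 (Q(V) = 1 + (V*1)/6 = 1 + V/6)
(y(0, -6)/(-59) + 1/(-59))*(Q(3) - 119) = (-8*0/(-59) + 1/(-59))*((1 + (⅙)*3) - 119) = (0*(-1/59) + 1*(-1/59))*((1 + ½) - 119) = (0 - 1/59)*(3/2 - 119) = -1/59*(-235/2) = 235/118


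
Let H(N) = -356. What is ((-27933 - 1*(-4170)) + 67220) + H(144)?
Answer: 43101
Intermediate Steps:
((-27933 - 1*(-4170)) + 67220) + H(144) = ((-27933 - 1*(-4170)) + 67220) - 356 = ((-27933 + 4170) + 67220) - 356 = (-23763 + 67220) - 356 = 43457 - 356 = 43101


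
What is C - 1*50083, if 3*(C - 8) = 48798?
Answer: -33809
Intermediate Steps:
C = 16274 (C = 8 + (⅓)*48798 = 8 + 16266 = 16274)
C - 1*50083 = 16274 - 1*50083 = 16274 - 50083 = -33809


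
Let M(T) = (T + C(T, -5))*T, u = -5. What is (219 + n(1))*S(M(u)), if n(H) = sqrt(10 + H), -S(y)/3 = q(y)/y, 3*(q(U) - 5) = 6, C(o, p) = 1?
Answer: -4599/20 - 21*sqrt(11)/20 ≈ -233.43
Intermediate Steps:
q(U) = 7 (q(U) = 5 + (1/3)*6 = 5 + 2 = 7)
M(T) = T*(1 + T) (M(T) = (T + 1)*T = (1 + T)*T = T*(1 + T))
S(y) = -21/y
(219 + n(1))*S(M(u)) = (219 + sqrt(10 + 1))*(-21*(-1/(5*(1 - 5)))) = (219 + sqrt(11))*(-21/((-5*(-4)))) = (219 + sqrt(11))*(-21/20) = -4599/20 - 21*sqrt(11)/20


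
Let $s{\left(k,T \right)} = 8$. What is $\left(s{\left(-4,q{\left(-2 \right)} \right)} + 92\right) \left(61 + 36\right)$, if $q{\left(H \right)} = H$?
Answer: $9700$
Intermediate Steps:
$\left(s{\left(-4,q{\left(-2 \right)} \right)} + 92\right) \left(61 + 36\right) = \left(8 + 92\right) \left(61 + 36\right) = 100 \cdot 97 = 9700$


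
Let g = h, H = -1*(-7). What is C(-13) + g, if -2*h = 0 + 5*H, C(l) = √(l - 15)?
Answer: -35/2 + 2*I*√7 ≈ -17.5 + 5.2915*I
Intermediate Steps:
H = 7
C(l) = √(-15 + l)
h = -35/2 (h = -(0 + 5*7)/2 = -(0 + 35)/2 = -½*35 = -35/2 ≈ -17.500)
g = -35/2 ≈ -17.500
C(-13) + g = √(-15 - 13) - 35/2 = √(-28) - 35/2 = 2*I*√7 - 35/2 = -35/2 + 2*I*√7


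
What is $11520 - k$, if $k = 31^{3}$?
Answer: $-18271$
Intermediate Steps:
$k = 29791$
$11520 - k = 11520 - 29791 = -18271$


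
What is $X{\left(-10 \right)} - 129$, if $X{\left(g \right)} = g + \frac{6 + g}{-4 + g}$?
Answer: $- \frac{971}{7} \approx -138.71$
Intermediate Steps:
$X{\left(g \right)} = g + \frac{6 + g}{-4 + g}$
$X{\left(-10 \right)} - 129 = \frac{6 + \left(-10\right)^{2} - -30}{-4 - 10} - 129 = \frac{6 + 100 + 30}{-14} - 129 = \left(- \frac{1}{14}\right) 136 - 129 = - \frac{68}{7} - 129 = - \frac{971}{7}$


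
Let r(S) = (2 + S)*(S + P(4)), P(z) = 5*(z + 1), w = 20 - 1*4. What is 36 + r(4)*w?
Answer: 2820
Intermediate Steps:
w = 16 (w = 20 - 4 = 16)
P(z) = 5 + 5*z (P(z) = 5*(1 + z) = 5 + 5*z)
r(S) = (2 + S)*(25 + S) (r(S) = (2 + S)*(S + (5 + 5*4)) = (2 + S)*(S + (5 + 20)) = (2 + S)*(S + 25) = (2 + S)*(25 + S))
36 + r(4)*w = 36 + (50 + 4² + 27*4)*16 = 36 + (50 + 16 + 108)*16 = 36 + 174*16 = 36 + 2784 = 2820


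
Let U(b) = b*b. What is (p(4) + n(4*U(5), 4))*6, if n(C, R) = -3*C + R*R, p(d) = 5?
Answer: -1674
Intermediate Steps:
U(b) = b**2
n(C, R) = R**2 - 3*C (n(C, R) = -3*C + R**2 = R**2 - 3*C)
(p(4) + n(4*U(5), 4))*6 = (5 + (4**2 - 12*5**2))*6 = (5 + (16 - 12*25))*6 = (5 + (16 - 3*100))*6 = (5 + (16 - 300))*6 = (5 - 284)*6 = -279*6 = -1674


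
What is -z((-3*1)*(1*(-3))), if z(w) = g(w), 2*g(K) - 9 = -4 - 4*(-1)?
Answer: -9/2 ≈ -4.5000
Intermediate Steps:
g(K) = 9/2 (g(K) = 9/2 + (-4 - 4*(-1))/2 = 9/2 + (-4 + 4)/2 = 9/2 + (½)*0 = 9/2 + 0 = 9/2)
z(w) = 9/2
-z((-3*1)*(1*(-3))) = -1*9/2 = -9/2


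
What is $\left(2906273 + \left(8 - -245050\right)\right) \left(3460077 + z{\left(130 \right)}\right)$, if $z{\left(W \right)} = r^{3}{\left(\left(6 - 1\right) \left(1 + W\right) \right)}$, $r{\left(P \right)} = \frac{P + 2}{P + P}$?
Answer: $\frac{24512843251127463073083}{2248091000} \approx 1.0904 \cdot 10^{13}$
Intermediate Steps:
$r{\left(P \right)} = \frac{2 + P}{2 P}$
$z{\left(W \right)} = \frac{\left(7 + 5 W\right)^{3}}{8 \left(5 + 5 W\right)^{3}}$ ($z{\left(W \right)} = \left(\frac{2 + \left(6 - 1\right) \left(1 + W\right)}{2 \left(6 - 1\right) \left(1 + W\right)}\right)^{3} = \left(\frac{2 + 5 \left(1 + W\right)}{2 \cdot 5 \left(1 + W\right)}\right)^{3} = \left(\frac{2 + \left(5 + 5 W\right)}{2 \left(5 + 5 W\right)}\right)^{3} = \left(\frac{7 + 5 W}{2 \left(5 + 5 W\right)}\right)^{3} = \frac{\left(7 + 5 W\right)^{3}}{8 \left(5 + 5 W\right)^{3}}$)
$\left(2906273 + \left(8 - -245050\right)\right) \left(3460077 + z{\left(130 \right)}\right) = \left(2906273 + \left(8 - -245050\right)\right) \left(3460077 + \frac{\left(7 + 5 \cdot 130\right)^{3}}{1000 \left(1 + 130\right)^{3}}\right) = \left(2906273 + \left(8 + 245050\right)\right) \left(3460077 + \frac{\left(7 + 650\right)^{3}}{1000 \cdot 2248091}\right) = \left(2906273 + 245058\right) \left(3460077 + \frac{1}{1000} \cdot \frac{1}{2248091} \cdot 657^{3}\right) = 3151331 \left(3460077 + \frac{1}{1000} \cdot \frac{1}{2248091} \cdot 283593393\right) = 3151331 \left(3460077 + \frac{283593393}{2248091000}\right) = 3151331 \cdot \frac{7778568246600393}{2248091000} = \frac{24512843251127463073083}{2248091000}$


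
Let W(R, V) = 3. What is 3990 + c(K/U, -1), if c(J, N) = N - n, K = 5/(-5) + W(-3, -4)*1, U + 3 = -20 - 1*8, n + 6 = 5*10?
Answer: 3945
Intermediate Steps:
n = 44 (n = -6 + 5*10 = -6 + 50 = 44)
U = -31 (U = -3 + (-20 - 1*8) = -3 + (-20 - 8) = -3 - 28 = -31)
K = 2 (K = 5/(-5) + 3*1 = 5*(-⅕) + 3 = -1 + 3 = 2)
c(J, N) = -44 + N (c(J, N) = N - 1*44 = N - 44 = -44 + N)
3990 + c(K/U, -1) = 3990 + (-44 - 1) = 3990 - 45 = 3945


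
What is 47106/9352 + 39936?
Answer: 186764289/4676 ≈ 39941.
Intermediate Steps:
47106/9352 + 39936 = 47106*(1/9352) + 39936 = 23553/4676 + 39936 = 186764289/4676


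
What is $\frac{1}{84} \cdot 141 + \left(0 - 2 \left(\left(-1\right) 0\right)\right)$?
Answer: $\frac{47}{28} \approx 1.6786$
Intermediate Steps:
$\frac{1}{84} \cdot 141 + \left(0 - 2 \left(\left(-1\right) 0\right)\right) = \frac{1}{84} \cdot 141 + \left(0 - 0\right) = \frac{47}{28} + \left(0 + 0\right) = \frac{47}{28} + 0 = \frac{47}{28}$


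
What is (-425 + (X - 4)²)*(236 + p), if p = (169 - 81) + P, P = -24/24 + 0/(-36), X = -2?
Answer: -125647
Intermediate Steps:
P = -1 (P = -24*1/24 + 0*(-1/36) = -1 + 0 = -1)
p = 87 (p = (169 - 81) - 1 = 88 - 1 = 87)
(-425 + (X - 4)²)*(236 + p) = (-425 + (-2 - 4)²)*(236 + 87) = (-425 + (-6)²)*323 = (-425 + 36)*323 = -389*323 = -125647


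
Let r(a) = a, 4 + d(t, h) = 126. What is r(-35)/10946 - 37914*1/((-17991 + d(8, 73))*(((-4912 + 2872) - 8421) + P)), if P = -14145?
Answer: -2633994689/802131297474 ≈ -0.0032837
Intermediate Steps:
d(t, h) = 122 (d(t, h) = -4 + 126 = 122)
r(-35)/10946 - 37914*1/((-17991 + d(8, 73))*(((-4912 + 2872) - 8421) + P)) = -35/10946 - 37914*1/((-17991 + 122)*(((-4912 + 2872) - 8421) - 14145)) = -35*1/10946 - 37914*(-1/(17869*((-2040 - 8421) - 14145))) = -35/10946 - 37914*(-1/(17869*(-10461 - 14145))) = -35/10946 - 37914/((-24606*(-17869))) = -35/10946 - 37914/439684614 = -35/10946 - 37914*1/439684614 = -35/10946 - 6319/73280769 = -2633994689/802131297474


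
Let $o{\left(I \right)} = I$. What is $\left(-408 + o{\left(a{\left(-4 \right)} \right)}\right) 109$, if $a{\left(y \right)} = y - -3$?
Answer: $-44581$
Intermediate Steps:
$a{\left(y \right)} = 3 + y$ ($a{\left(y \right)} = y + 3 = 3 + y$)
$\left(-408 + o{\left(a{\left(-4 \right)} \right)}\right) 109 = \left(-408 + \left(3 - 4\right)\right) 109 = \left(-408 - 1\right) 109 = \left(-409\right) 109 = -44581$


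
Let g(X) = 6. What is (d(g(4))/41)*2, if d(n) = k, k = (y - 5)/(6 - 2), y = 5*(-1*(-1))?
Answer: 0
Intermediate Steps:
y = 5 (y = 5*1 = 5)
k = 0 (k = (5 - 5)/(6 - 2) = 0/4 = 0*(¼) = 0)
d(n) = 0
(d(g(4))/41)*2 = (0/41)*2 = (0*(1/41))*2 = 0*2 = 0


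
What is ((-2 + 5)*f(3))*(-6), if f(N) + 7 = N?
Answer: 72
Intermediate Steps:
f(N) = -7 + N
((-2 + 5)*f(3))*(-6) = ((-2 + 5)*(-7 + 3))*(-6) = (3*(-4))*(-6) = -12*(-6) = 72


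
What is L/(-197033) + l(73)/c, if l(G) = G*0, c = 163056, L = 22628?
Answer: -22628/197033 ≈ -0.11484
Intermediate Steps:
l(G) = 0
L/(-197033) + l(73)/c = 22628/(-197033) + 0/163056 = 22628*(-1/197033) + 0*(1/163056) = -22628/197033 + 0 = -22628/197033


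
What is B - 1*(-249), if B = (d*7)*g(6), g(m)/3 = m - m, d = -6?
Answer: 249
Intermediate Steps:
g(m) = 0 (g(m) = 3*(m - m) = 3*0 = 0)
B = 0 (B = -6*7*0 = -42*0 = 0)
B - 1*(-249) = 0 - 1*(-249) = 0 + 249 = 249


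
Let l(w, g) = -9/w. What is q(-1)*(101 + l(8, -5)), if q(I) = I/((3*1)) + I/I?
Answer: 799/12 ≈ 66.583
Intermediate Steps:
q(I) = 1 + I/3 (q(I) = I/3 + 1 = 1 + I/3)
q(-1)*(101 + l(8, -5)) = (1 + (1/3)*(-1))*(101 - 9/8) = (1 - 1/3)*(101 - 9*1/8) = 2*(101 - 9/8)/3 = (2/3)*(799/8) = 799/12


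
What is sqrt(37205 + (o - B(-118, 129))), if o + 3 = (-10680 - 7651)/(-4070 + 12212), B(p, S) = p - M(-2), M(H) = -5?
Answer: sqrt(4675884402)/354 ≈ 193.17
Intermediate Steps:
B(p, S) = 5 + p (B(p, S) = p - 1*(-5) = p + 5 = 5 + p)
o = -1859/354 (o = -3 + (-10680 - 7651)/(-4070 + 12212) = -3 - 18331/8142 = -3 - 18331*1/8142 = -3 - 797/354 = -1859/354 ≈ -5.2514)
sqrt(37205 + (o - B(-118, 129))) = sqrt(37205 + (-1859/354 - (5 - 118))) = sqrt(37205 + (-1859/354 - 1*(-113))) = sqrt(37205 + (-1859/354 + 113)) = sqrt(37205 + 38143/354) = sqrt(13208713/354) = sqrt(4675884402)/354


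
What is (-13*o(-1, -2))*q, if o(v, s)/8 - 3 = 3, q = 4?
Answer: -2496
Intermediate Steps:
o(v, s) = 48 (o(v, s) = 24 + 8*3 = 24 + 24 = 48)
(-13*o(-1, -2))*q = -13*48*4 = -624*4 = -2496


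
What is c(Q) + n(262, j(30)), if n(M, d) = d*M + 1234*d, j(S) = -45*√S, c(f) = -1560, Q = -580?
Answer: -1560 - 67320*√30 ≈ -3.7029e+5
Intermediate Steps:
n(M, d) = 1234*d + M*d (n(M, d) = M*d + 1234*d = 1234*d + M*d)
c(Q) + n(262, j(30)) = -1560 + (-45*√30)*(1234 + 262) = -1560 - 45*√30*1496 = -1560 - 67320*√30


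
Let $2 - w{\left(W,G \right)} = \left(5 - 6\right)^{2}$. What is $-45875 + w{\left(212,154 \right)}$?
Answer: $-45874$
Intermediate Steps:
$w{\left(W,G \right)} = 1$ ($w{\left(W,G \right)} = 2 - \left(5 - 6\right)^{2} = 2 - \left(-1\right)^{2} = 2 - 1 = 1$)
$-45875 + w{\left(212,154 \right)} = -45875 + 1 = -45874$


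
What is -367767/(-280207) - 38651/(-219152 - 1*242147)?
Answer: 180480830090/129259208893 ≈ 1.3963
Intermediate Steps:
-367767/(-280207) - 38651/(-219152 - 1*242147) = -367767*(-1/280207) - 38651/(-219152 - 242147) = 367767/280207 - 38651/(-461299) = 367767/280207 - 38651*(-1/461299) = 367767/280207 + 38651/461299 = 180480830090/129259208893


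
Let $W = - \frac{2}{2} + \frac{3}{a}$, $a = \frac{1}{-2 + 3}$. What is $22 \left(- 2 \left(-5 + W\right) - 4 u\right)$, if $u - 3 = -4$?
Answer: $220$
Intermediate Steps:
$u = -1$ ($u = 3 - 4 = -1$)
$a = 1$ ($a = 1^{-1} = 1$)
$W = 2$ ($W = - \frac{2}{2} + \frac{3}{1} = \left(-2\right) \frac{1}{2} + 3 \cdot 1 = -1 + 3 = 2$)
$22 \left(- 2 \left(-5 + W\right) - 4 u\right) = 22 \left(- 2 \left(-5 + 2\right) - -4\right) = 22 \left(\left(-2\right) \left(-3\right) + 4\right) = 22 \left(6 + 4\right) = 22 \cdot 10 = 220$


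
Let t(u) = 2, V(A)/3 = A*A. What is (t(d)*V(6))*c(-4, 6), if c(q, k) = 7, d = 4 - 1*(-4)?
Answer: 1512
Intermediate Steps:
V(A) = 3*A**2 (V(A) = 3*(A*A) = 3*A**2)
d = 8 (d = 4 + 4 = 8)
(t(d)*V(6))*c(-4, 6) = (2*(3*6**2))*7 = (2*(3*36))*7 = (2*108)*7 = 216*7 = 1512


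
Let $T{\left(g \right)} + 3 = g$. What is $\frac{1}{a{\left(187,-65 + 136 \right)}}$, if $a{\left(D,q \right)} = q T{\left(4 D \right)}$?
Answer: $\frac{1}{52895} \approx 1.8905 \cdot 10^{-5}$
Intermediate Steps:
$T{\left(g \right)} = -3 + g$
$a{\left(D,q \right)} = q \left(-3 + 4 D\right)$
$\frac{1}{a{\left(187,-65 + 136 \right)}} = \frac{1}{\left(-65 + 136\right) \left(-3 + 4 \cdot 187\right)} = \frac{1}{71 \left(-3 + 748\right)} = \frac{1}{71 \cdot 745} = \frac{1}{52895}$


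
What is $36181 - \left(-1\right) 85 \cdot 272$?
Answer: $59301$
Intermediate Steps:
$36181 - \left(-1\right) 85 \cdot 272 = 36181 - \left(-85\right) 272 = 36181 - -23120 = 36181 + 23120 = 59301$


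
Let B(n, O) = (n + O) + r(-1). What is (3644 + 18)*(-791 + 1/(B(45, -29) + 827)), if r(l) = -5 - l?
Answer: -2430278976/839 ≈ -2.8966e+6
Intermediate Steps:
B(n, O) = -4 + O + n (B(n, O) = (n + O) + (-5 - 1*(-1)) = (O + n) + (-5 + 1) = (O + n) - 4 = -4 + O + n)
(3644 + 18)*(-791 + 1/(B(45, -29) + 827)) = (3644 + 18)*(-791 + 1/((-4 - 29 + 45) + 827)) = 3662*(-791 + 1/(12 + 827)) = 3662*(-791 + 1/839) = 3662*(-663648/839) = -2430278976/839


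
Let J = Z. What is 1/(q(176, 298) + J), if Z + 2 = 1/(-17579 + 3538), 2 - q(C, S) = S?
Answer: -14041/4184219 ≈ -0.0033557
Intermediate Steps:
q(C, S) = 2 - S
Z = -28083/14041 (Z = -2 + 1/(-17579 + 3538) = -2 + 1/(-14041) = -2 - 1/14041 = -28083/14041 ≈ -2.0001)
J = -28083/14041 ≈ -2.0001
1/(q(176, 298) + J) = 1/((2 - 1*298) - 28083/14041) = 1/((2 - 298) - 28083/14041) = 1/(-296 - 28083/14041) = 1/(-4184219/14041) = -14041/4184219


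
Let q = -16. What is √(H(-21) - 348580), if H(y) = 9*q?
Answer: 2*I*√87181 ≈ 590.53*I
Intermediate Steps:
H(y) = -144 (H(y) = 9*(-16) = -144)
√(H(-21) - 348580) = √(-144 - 348580) = √(-348724) = 2*I*√87181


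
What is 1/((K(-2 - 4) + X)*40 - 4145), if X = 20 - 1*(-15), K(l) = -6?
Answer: -1/2985 ≈ -0.00033501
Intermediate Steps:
X = 35 (X = 20 + 15 = 35)
1/((K(-2 - 4) + X)*40 - 4145) = 1/((-6 + 35)*40 - 4145) = 1/(29*40 - 4145) = 1/(1160 - 4145) = 1/(-2985) = -1/2985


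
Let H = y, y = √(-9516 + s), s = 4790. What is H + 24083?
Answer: 24083 + I*√4726 ≈ 24083.0 + 68.746*I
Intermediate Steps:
y = I*√4726 (y = √(-9516 + 4790) = √(-4726) = I*√4726 ≈ 68.746*I)
H = I*√4726 ≈ 68.746*I
H + 24083 = I*√4726 + 24083 = 24083 + I*√4726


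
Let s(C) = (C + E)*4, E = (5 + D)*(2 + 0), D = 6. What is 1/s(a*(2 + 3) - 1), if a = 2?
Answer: 1/124 ≈ 0.0080645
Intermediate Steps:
E = 22 (E = (5 + 6)*(2 + 0) = 11*2 = 22)
s(C) = 88 + 4*C (s(C) = (C + 22)*4 = (22 + C)*4 = 88 + 4*C)
1/s(a*(2 + 3) - 1) = 1/(88 + 4*(2*(2 + 3) - 1)) = 1/(88 + 4*(2*5 - 1)) = 1/(88 + 4*(10 - 1)) = 1/(88 + 4*9) = 1/(88 + 36) = 1/124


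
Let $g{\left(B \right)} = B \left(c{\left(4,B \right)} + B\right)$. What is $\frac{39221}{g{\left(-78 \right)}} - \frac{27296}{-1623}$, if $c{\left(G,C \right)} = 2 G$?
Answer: $\frac{259697}{10820} \approx 24.002$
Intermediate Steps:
$g{\left(B \right)} = B \left(8 + B\right)$ ($g{\left(B \right)} = B \left(2 \cdot 4 + B\right) = B \left(8 + B\right)$)
$\frac{39221}{g{\left(-78 \right)}} - \frac{27296}{-1623} = \frac{39221}{\left(-78\right) \left(8 - 78\right)} - \frac{27296}{-1623} = \frac{39221}{\left(-78\right) \left(-70\right)} - - \frac{27296}{1623} = \frac{39221}{5460} + \frac{27296}{1623} = 39221 \cdot \frac{1}{5460} + \frac{27296}{1623} = \frac{431}{60} + \frac{27296}{1623} = \frac{259697}{10820}$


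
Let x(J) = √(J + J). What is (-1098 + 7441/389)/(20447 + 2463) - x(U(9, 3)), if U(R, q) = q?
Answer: -419681/8911990 - √6 ≈ -2.4966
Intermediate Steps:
x(J) = √2*√J (x(J) = √(2*J) = √2*√J)
(-1098 + 7441/389)/(20447 + 2463) - x(U(9, 3)) = (-1098 + 7441/389)/(20447 + 2463) - √2*√3 = (-1098 + 7441*(1/389))/22910 - √6 = (-1098 + 7441/389)*(1/22910) - √6 = -419681/389*1/22910 - √6 = -419681/8911990 - √6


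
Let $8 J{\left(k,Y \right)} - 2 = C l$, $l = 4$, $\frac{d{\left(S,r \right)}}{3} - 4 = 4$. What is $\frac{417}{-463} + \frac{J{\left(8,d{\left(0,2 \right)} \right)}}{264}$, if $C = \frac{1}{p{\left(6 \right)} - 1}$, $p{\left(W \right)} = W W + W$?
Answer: $- \frac{18034523}{20046048} \approx -0.89965$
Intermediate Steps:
$d{\left(S,r \right)} = 24$ ($d{\left(S,r \right)} = 12 + 3 \cdot 4 = 12 + 12 = 24$)
$p{\left(W \right)} = W + W^{2}$ ($p{\left(W \right)} = W^{2} + W = W + W^{2}$)
$C = \frac{1}{41}$ ($C = \frac{1}{6 \left(1 + 6\right) - 1} = \frac{1}{6 \cdot 7 - 1} = \frac{1}{42 - 1} = \frac{1}{41} \approx 0.02439$)
$J{\left(k,Y \right)} = \frac{43}{164}$ ($J{\left(k,Y \right)} = \frac{1}{4} + \frac{\frac{1}{41} \cdot 4}{8} = \frac{1}{4} + \frac{1}{8} \cdot \frac{4}{41} = \frac{1}{4} + \frac{1}{82} = \frac{43}{164}$)
$\frac{417}{-463} + \frac{J{\left(8,d{\left(0,2 \right)} \right)}}{264} = \frac{417}{-463} + \frac{43}{164 \cdot 264} = 417 \left(- \frac{1}{463}\right) + \frac{43}{164} \cdot \frac{1}{264} = - \frac{417}{463} + \frac{43}{43296} = - \frac{18034523}{20046048}$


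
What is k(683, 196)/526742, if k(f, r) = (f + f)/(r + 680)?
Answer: 683/230712996 ≈ 2.9604e-6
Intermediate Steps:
k(f, r) = 2*f/(680 + r) (k(f, r) = (2*f)/(680 + r) = 2*f/(680 + r))
k(683, 196)/526742 = (2*683/(680 + 196))/526742 = (2*683/876)*(1/526742) = (2*683*(1/876))*(1/526742) = (683/438)*(1/526742) = 683/230712996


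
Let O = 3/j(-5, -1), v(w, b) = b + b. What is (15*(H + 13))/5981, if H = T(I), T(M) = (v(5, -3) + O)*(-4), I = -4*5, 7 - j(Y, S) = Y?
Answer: 540/5981 ≈ 0.090286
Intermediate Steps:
j(Y, S) = 7 - Y
v(w, b) = 2*b
I = -20
O = ¼ (O = 3/(7 - 1*(-5)) = 3/(7 + 5) = 3/12 = 3*(1/12) = ¼ ≈ 0.25000)
T(M) = 23 (T(M) = (2*(-3) + ¼)*(-4) = (-6 + ¼)*(-4) = -23/4*(-4) = 23)
H = 23
(15*(H + 13))/5981 = (15*(23 + 13))/5981 = (15*36)*(1/5981) = 540*(1/5981) = 540/5981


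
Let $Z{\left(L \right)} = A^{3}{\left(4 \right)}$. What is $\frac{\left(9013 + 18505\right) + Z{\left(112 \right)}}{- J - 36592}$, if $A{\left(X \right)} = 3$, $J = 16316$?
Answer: $- \frac{27545}{52908} \approx -0.52062$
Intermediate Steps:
$Z{\left(L \right)} = 27$ ($Z{\left(L \right)} = 3^{3} = 27$)
$\frac{\left(9013 + 18505\right) + Z{\left(112 \right)}}{- J - 36592} = \frac{\left(9013 + 18505\right) + 27}{\left(-1\right) 16316 - 36592} = \frac{27518 + 27}{-16316 - 36592} = \frac{27545}{-52908} = 27545 \left(- \frac{1}{52908}\right) = - \frac{27545}{52908}$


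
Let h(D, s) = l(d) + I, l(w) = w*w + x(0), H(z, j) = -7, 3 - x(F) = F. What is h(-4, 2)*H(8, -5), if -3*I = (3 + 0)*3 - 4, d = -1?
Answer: -49/3 ≈ -16.333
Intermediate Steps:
x(F) = 3 - F
I = -5/3 (I = -((3 + 0)*3 - 4)/3 = -(3*3 - 4)/3 = -(9 - 4)/3 = -1/3*5 = -5/3 ≈ -1.6667)
l(w) = 3 + w**2 (l(w) = w*w + (3 - 1*0) = w**2 + (3 + 0) = w**2 + 3 = 3 + w**2)
h(D, s) = 7/3 (h(D, s) = (3 + (-1)**2) - 5/3 = (3 + 1) - 5/3 = 4 - 5/3 = 7/3)
h(-4, 2)*H(8, -5) = (7/3)*(-7) = -49/3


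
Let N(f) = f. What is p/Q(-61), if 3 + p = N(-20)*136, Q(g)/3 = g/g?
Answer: -2723/3 ≈ -907.67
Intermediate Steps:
Q(g) = 3 (Q(g) = 3*(g/g) = 3*1 = 3)
p = -2723 (p = -3 - 20*136 = -3 - 2720 = -2723)
p/Q(-61) = -2723/3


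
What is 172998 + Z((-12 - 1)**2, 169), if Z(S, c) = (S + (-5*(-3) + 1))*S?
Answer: 204263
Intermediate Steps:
Z(S, c) = S*(16 + S) (Z(S, c) = (S + (15 + 1))*S = (S + 16)*S = (16 + S)*S = S*(16 + S))
172998 + Z((-12 - 1)**2, 169) = 172998 + (-12 - 1)**2*(16 + (-12 - 1)**2) = 172998 + (-13)**2*(16 + (-13)**2) = 172998 + 169*(16 + 169) = 172998 + 169*185 = 172998 + 31265 = 204263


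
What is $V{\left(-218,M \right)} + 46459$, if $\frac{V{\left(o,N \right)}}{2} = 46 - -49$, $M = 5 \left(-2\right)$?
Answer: $46649$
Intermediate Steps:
$M = -10$
$V{\left(o,N \right)} = 190$ ($V{\left(o,N \right)} = 2 \left(46 - -49\right) = 2 \left(46 + 49\right) = 2 \cdot 95 = 190$)
$V{\left(-218,M \right)} + 46459 = 190 + 46459 = 46649$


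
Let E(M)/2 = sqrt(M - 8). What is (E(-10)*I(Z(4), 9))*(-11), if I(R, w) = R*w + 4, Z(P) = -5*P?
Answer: 11616*I*sqrt(2) ≈ 16428.0*I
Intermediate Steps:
E(M) = 2*sqrt(-8 + M) (E(M) = 2*sqrt(M - 8) = 2*sqrt(-8 + M))
I(R, w) = 4 + R*w
(E(-10)*I(Z(4), 9))*(-11) = ((2*sqrt(-8 - 10))*(4 - 5*4*9))*(-11) = ((2*sqrt(-18))*(4 - 20*9))*(-11) = ((2*(3*I*sqrt(2)))*(4 - 180))*(-11) = ((6*I*sqrt(2))*(-176))*(-11) = -1056*I*sqrt(2)*(-11) = 11616*I*sqrt(2)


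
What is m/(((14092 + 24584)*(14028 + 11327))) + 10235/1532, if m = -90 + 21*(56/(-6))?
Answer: 228107895617/34143752940 ≈ 6.6808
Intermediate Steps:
m = -286 (m = -90 + 21*(56*(-1/6)) = -90 + 21*(-28/3) = -90 - 196 = -286)
m/(((14092 + 24584)*(14028 + 11327))) + 10235/1532 = -286*1/((14028 + 11327)*(14092 + 24584)) + 10235/1532 = -286/(38676*25355) + 10235*(1/1532) = -286/980629980 + 10235/1532 = -286*1/980629980 + 10235/1532 = -13/44574090 + 10235/1532 = 228107895617/34143752940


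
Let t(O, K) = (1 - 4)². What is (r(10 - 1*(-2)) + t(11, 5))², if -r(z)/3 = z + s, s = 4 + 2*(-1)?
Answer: 1089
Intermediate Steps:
t(O, K) = 9 (t(O, K) = (-3)² = 9)
s = 2 (s = 4 - 2 = 2)
r(z) = -6 - 3*z (r(z) = -3*(z + 2) = -3*(2 + z) = -6 - 3*z)
(r(10 - 1*(-2)) + t(11, 5))² = ((-6 - 3*(10 - 1*(-2))) + 9)² = ((-6 - 3*(10 + 2)) + 9)² = ((-6 - 3*12) + 9)² = ((-6 - 36) + 9)² = (-42 + 9)² = (-33)² = 1089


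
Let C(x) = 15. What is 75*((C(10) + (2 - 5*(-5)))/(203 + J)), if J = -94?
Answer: 3150/109 ≈ 28.899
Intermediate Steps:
75*((C(10) + (2 - 5*(-5)))/(203 + J)) = 75*((15 + (2 - 5*(-5)))/(203 - 94)) = 75*((15 + (2 + 25))/109) = 75*((15 + 27)*(1/109)) = 75*(42*(1/109)) = 75*(42/109) = 3150/109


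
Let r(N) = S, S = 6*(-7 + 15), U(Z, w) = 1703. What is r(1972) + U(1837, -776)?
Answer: 1751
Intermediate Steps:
S = 48 (S = 6*8 = 48)
r(N) = 48
r(1972) + U(1837, -776) = 48 + 1703 = 1751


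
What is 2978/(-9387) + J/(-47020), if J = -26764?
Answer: 27802027/110344185 ≈ 0.25196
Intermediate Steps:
2978/(-9387) + J/(-47020) = 2978/(-9387) - 26764/(-47020) = 2978*(-1/9387) - 26764*(-1/47020) = -2978/9387 + 6691/11755 = 27802027/110344185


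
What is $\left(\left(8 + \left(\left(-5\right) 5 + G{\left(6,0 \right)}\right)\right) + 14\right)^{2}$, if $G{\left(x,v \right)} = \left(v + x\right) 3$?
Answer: $225$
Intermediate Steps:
$G{\left(x,v \right)} = 3 v + 3 x$
$\left(\left(8 + \left(\left(-5\right) 5 + G{\left(6,0 \right)}\right)\right) + 14\right)^{2} = \left(\left(8 + \left(\left(-5\right) 5 + \left(3 \cdot 0 + 3 \cdot 6\right)\right)\right) + 14\right)^{2} = \left(\left(8 + \left(-25 + \left(0 + 18\right)\right)\right) + 14\right)^{2} = \left(\left(8 + \left(-25 + 18\right)\right) + 14\right)^{2} = \left(\left(8 - 7\right) + 14\right)^{2} = \left(1 + 14\right)^{2} = 15^{2} = 225$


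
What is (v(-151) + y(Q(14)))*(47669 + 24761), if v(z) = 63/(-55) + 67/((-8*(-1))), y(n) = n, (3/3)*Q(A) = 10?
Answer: 54909183/44 ≈ 1.2479e+6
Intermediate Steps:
Q(A) = 10
v(z) = 3181/440 (v(z) = 63*(-1/55) + 67/8 = -63/55 + 67*(⅛) = -63/55 + 67/8 = 3181/440)
(v(-151) + y(Q(14)))*(47669 + 24761) = (3181/440 + 10)*(47669 + 24761) = (7581/440)*72430 = 54909183/44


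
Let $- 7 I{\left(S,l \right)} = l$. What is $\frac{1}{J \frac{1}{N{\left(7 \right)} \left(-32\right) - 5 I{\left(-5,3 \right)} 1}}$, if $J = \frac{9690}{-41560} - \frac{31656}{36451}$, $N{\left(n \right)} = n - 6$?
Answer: $\frac{4847691392}{77878899} \approx 62.247$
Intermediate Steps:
$N{\left(n \right)} = -6 + n$
$I{\left(S,l \right)} = - \frac{l}{7}$
$J = - \frac{166883355}{151490356}$ ($J = 9690 \left(- \frac{1}{41560}\right) - \frac{31656}{36451} = - \frac{969}{4156} - \frac{31656}{36451} = - \frac{166883355}{151490356} \approx -1.1016$)
$\frac{1}{J \frac{1}{N{\left(7 \right)} \left(-32\right) - 5 I{\left(-5,3 \right)} 1}} = \frac{1}{\left(- \frac{166883355}{151490356}\right) \frac{1}{\left(-6 + 7\right) \left(-32\right) - 5 \left(\left(- \frac{1}{7}\right) 3\right) 1}} = \frac{1}{\left(- \frac{166883355}{151490356}\right) \frac{1}{1 \left(-32\right) \left(-5\right) \left(- \frac{3}{7}\right) 1}} = \frac{1}{\left(- \frac{166883355}{151490356}\right) \frac{1}{\left(-32\right) \frac{15}{7} \cdot 1}} = \frac{1}{\left(- \frac{166883355}{151490356}\right) \frac{1}{\left(-32\right) \frac{15}{7}}} = \frac{1}{\left(- \frac{166883355}{151490356}\right) \frac{1}{- \frac{480}{7}}} = \frac{1}{\left(- \frac{166883355}{151490356}\right) \left(- \frac{7}{480}\right)} = \frac{1}{\frac{77878899}{4847691392}} = \frac{4847691392}{77878899}$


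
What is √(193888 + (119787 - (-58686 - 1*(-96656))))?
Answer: √275705 ≈ 525.08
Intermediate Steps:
√(193888 + (119787 - (-58686 - 1*(-96656)))) = √(193888 + (119787 - (-58686 + 96656))) = √(193888 + (119787 - 1*37970)) = √(193888 + (119787 - 37970)) = √(193888 + 81817) = √275705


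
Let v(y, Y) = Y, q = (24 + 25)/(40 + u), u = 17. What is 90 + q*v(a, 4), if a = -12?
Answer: 5326/57 ≈ 93.439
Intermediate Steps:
q = 49/57 (q = (24 + 25)/(40 + 17) = 49/57 ≈ 0.85965)
90 + q*v(a, 4) = 90 + (49/57)*4 = 90 + 196/57 = 5326/57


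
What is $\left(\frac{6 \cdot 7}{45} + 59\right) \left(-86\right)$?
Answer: $- \frac{77314}{15} \approx -5154.3$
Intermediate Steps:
$\left(\frac{6 \cdot 7}{45} + 59\right) \left(-86\right) = \left(42 \cdot \frac{1}{45} + 59\right) \left(-86\right) = \left(\frac{14}{15} + 59\right) \left(-86\right) = \frac{899}{15} \left(-86\right) = - \frac{77314}{15}$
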